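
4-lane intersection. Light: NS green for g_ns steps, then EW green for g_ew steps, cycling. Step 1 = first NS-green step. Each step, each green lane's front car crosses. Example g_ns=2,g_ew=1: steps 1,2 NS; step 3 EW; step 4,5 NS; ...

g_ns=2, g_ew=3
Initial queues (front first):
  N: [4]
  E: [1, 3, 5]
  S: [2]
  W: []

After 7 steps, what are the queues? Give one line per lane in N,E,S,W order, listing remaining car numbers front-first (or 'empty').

Step 1 [NS]: N:car4-GO,E:wait,S:car2-GO,W:wait | queues: N=0 E=3 S=0 W=0
Step 2 [NS]: N:empty,E:wait,S:empty,W:wait | queues: N=0 E=3 S=0 W=0
Step 3 [EW]: N:wait,E:car1-GO,S:wait,W:empty | queues: N=0 E=2 S=0 W=0
Step 4 [EW]: N:wait,E:car3-GO,S:wait,W:empty | queues: N=0 E=1 S=0 W=0
Step 5 [EW]: N:wait,E:car5-GO,S:wait,W:empty | queues: N=0 E=0 S=0 W=0

N: empty
E: empty
S: empty
W: empty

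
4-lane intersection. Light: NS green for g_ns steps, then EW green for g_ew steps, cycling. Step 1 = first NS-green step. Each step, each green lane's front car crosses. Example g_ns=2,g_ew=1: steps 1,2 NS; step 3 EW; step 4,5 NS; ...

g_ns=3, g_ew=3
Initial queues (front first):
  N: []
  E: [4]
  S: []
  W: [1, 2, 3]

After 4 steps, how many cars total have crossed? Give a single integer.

Step 1 [NS]: N:empty,E:wait,S:empty,W:wait | queues: N=0 E=1 S=0 W=3
Step 2 [NS]: N:empty,E:wait,S:empty,W:wait | queues: N=0 E=1 S=0 W=3
Step 3 [NS]: N:empty,E:wait,S:empty,W:wait | queues: N=0 E=1 S=0 W=3
Step 4 [EW]: N:wait,E:car4-GO,S:wait,W:car1-GO | queues: N=0 E=0 S=0 W=2
Cars crossed by step 4: 2

Answer: 2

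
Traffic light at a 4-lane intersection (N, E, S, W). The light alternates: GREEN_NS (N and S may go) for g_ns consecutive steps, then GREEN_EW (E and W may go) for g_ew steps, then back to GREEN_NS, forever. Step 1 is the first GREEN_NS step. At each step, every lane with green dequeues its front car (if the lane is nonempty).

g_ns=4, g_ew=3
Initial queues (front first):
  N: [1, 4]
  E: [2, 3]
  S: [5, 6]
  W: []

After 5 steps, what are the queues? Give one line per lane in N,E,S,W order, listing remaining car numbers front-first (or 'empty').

Step 1 [NS]: N:car1-GO,E:wait,S:car5-GO,W:wait | queues: N=1 E=2 S=1 W=0
Step 2 [NS]: N:car4-GO,E:wait,S:car6-GO,W:wait | queues: N=0 E=2 S=0 W=0
Step 3 [NS]: N:empty,E:wait,S:empty,W:wait | queues: N=0 E=2 S=0 W=0
Step 4 [NS]: N:empty,E:wait,S:empty,W:wait | queues: N=0 E=2 S=0 W=0
Step 5 [EW]: N:wait,E:car2-GO,S:wait,W:empty | queues: N=0 E=1 S=0 W=0

N: empty
E: 3
S: empty
W: empty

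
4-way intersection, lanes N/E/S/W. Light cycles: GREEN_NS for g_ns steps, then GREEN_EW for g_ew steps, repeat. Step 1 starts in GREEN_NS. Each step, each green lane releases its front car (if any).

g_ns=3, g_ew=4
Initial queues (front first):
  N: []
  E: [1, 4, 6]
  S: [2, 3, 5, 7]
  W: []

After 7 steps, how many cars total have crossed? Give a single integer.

Step 1 [NS]: N:empty,E:wait,S:car2-GO,W:wait | queues: N=0 E=3 S=3 W=0
Step 2 [NS]: N:empty,E:wait,S:car3-GO,W:wait | queues: N=0 E=3 S=2 W=0
Step 3 [NS]: N:empty,E:wait,S:car5-GO,W:wait | queues: N=0 E=3 S=1 W=0
Step 4 [EW]: N:wait,E:car1-GO,S:wait,W:empty | queues: N=0 E=2 S=1 W=0
Step 5 [EW]: N:wait,E:car4-GO,S:wait,W:empty | queues: N=0 E=1 S=1 W=0
Step 6 [EW]: N:wait,E:car6-GO,S:wait,W:empty | queues: N=0 E=0 S=1 W=0
Step 7 [EW]: N:wait,E:empty,S:wait,W:empty | queues: N=0 E=0 S=1 W=0
Cars crossed by step 7: 6

Answer: 6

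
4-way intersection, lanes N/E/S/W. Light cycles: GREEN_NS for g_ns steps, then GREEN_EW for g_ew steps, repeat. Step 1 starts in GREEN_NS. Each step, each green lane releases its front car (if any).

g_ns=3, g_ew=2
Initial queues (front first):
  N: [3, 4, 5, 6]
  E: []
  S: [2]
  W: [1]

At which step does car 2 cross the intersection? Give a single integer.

Step 1 [NS]: N:car3-GO,E:wait,S:car2-GO,W:wait | queues: N=3 E=0 S=0 W=1
Step 2 [NS]: N:car4-GO,E:wait,S:empty,W:wait | queues: N=2 E=0 S=0 W=1
Step 3 [NS]: N:car5-GO,E:wait,S:empty,W:wait | queues: N=1 E=0 S=0 W=1
Step 4 [EW]: N:wait,E:empty,S:wait,W:car1-GO | queues: N=1 E=0 S=0 W=0
Step 5 [EW]: N:wait,E:empty,S:wait,W:empty | queues: N=1 E=0 S=0 W=0
Step 6 [NS]: N:car6-GO,E:wait,S:empty,W:wait | queues: N=0 E=0 S=0 W=0
Car 2 crosses at step 1

1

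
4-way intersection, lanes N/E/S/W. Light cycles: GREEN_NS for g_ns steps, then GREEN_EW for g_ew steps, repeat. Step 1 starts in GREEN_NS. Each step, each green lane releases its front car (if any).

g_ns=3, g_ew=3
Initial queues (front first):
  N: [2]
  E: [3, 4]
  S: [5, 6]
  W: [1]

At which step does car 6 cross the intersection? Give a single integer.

Step 1 [NS]: N:car2-GO,E:wait,S:car5-GO,W:wait | queues: N=0 E=2 S=1 W=1
Step 2 [NS]: N:empty,E:wait,S:car6-GO,W:wait | queues: N=0 E=2 S=0 W=1
Step 3 [NS]: N:empty,E:wait,S:empty,W:wait | queues: N=0 E=2 S=0 W=1
Step 4 [EW]: N:wait,E:car3-GO,S:wait,W:car1-GO | queues: N=0 E=1 S=0 W=0
Step 5 [EW]: N:wait,E:car4-GO,S:wait,W:empty | queues: N=0 E=0 S=0 W=0
Car 6 crosses at step 2

2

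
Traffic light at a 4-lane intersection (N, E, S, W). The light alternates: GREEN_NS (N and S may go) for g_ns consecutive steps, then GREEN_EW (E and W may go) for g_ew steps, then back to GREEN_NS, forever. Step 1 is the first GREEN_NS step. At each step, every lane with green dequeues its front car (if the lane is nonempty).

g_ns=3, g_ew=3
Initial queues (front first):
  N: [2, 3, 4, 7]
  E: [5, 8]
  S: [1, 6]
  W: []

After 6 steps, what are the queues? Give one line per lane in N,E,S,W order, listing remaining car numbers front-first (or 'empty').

Step 1 [NS]: N:car2-GO,E:wait,S:car1-GO,W:wait | queues: N=3 E=2 S=1 W=0
Step 2 [NS]: N:car3-GO,E:wait,S:car6-GO,W:wait | queues: N=2 E=2 S=0 W=0
Step 3 [NS]: N:car4-GO,E:wait,S:empty,W:wait | queues: N=1 E=2 S=0 W=0
Step 4 [EW]: N:wait,E:car5-GO,S:wait,W:empty | queues: N=1 E=1 S=0 W=0
Step 5 [EW]: N:wait,E:car8-GO,S:wait,W:empty | queues: N=1 E=0 S=0 W=0
Step 6 [EW]: N:wait,E:empty,S:wait,W:empty | queues: N=1 E=0 S=0 W=0

N: 7
E: empty
S: empty
W: empty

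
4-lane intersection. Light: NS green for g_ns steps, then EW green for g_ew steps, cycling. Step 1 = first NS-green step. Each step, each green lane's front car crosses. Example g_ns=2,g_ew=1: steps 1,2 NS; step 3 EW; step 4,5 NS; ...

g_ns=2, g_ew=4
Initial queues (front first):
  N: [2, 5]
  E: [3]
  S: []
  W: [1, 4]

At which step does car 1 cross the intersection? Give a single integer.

Step 1 [NS]: N:car2-GO,E:wait,S:empty,W:wait | queues: N=1 E=1 S=0 W=2
Step 2 [NS]: N:car5-GO,E:wait,S:empty,W:wait | queues: N=0 E=1 S=0 W=2
Step 3 [EW]: N:wait,E:car3-GO,S:wait,W:car1-GO | queues: N=0 E=0 S=0 W=1
Step 4 [EW]: N:wait,E:empty,S:wait,W:car4-GO | queues: N=0 E=0 S=0 W=0
Car 1 crosses at step 3

3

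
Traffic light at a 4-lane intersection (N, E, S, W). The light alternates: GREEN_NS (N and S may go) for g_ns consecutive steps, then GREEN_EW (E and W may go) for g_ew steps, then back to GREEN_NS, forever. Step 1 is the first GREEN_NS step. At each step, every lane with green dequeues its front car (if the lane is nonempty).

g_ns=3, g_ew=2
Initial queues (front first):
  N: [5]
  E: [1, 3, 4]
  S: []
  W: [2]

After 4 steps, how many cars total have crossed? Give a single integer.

Step 1 [NS]: N:car5-GO,E:wait,S:empty,W:wait | queues: N=0 E=3 S=0 W=1
Step 2 [NS]: N:empty,E:wait,S:empty,W:wait | queues: N=0 E=3 S=0 W=1
Step 3 [NS]: N:empty,E:wait,S:empty,W:wait | queues: N=0 E=3 S=0 W=1
Step 4 [EW]: N:wait,E:car1-GO,S:wait,W:car2-GO | queues: N=0 E=2 S=0 W=0
Cars crossed by step 4: 3

Answer: 3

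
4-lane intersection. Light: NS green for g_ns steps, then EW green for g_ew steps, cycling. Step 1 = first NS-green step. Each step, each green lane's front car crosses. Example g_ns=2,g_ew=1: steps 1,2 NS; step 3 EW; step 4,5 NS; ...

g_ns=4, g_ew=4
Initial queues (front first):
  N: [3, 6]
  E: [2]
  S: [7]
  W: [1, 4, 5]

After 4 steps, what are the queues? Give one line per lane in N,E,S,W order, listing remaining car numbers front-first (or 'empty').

Step 1 [NS]: N:car3-GO,E:wait,S:car7-GO,W:wait | queues: N=1 E=1 S=0 W=3
Step 2 [NS]: N:car6-GO,E:wait,S:empty,W:wait | queues: N=0 E=1 S=0 W=3
Step 3 [NS]: N:empty,E:wait,S:empty,W:wait | queues: N=0 E=1 S=0 W=3
Step 4 [NS]: N:empty,E:wait,S:empty,W:wait | queues: N=0 E=1 S=0 W=3

N: empty
E: 2
S: empty
W: 1 4 5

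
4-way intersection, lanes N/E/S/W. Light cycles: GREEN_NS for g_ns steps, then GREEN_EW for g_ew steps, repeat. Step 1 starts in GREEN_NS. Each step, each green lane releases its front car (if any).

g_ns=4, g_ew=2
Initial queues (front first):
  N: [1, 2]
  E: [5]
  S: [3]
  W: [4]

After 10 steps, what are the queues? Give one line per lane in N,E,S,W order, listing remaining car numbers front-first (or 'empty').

Step 1 [NS]: N:car1-GO,E:wait,S:car3-GO,W:wait | queues: N=1 E=1 S=0 W=1
Step 2 [NS]: N:car2-GO,E:wait,S:empty,W:wait | queues: N=0 E=1 S=0 W=1
Step 3 [NS]: N:empty,E:wait,S:empty,W:wait | queues: N=0 E=1 S=0 W=1
Step 4 [NS]: N:empty,E:wait,S:empty,W:wait | queues: N=0 E=1 S=0 W=1
Step 5 [EW]: N:wait,E:car5-GO,S:wait,W:car4-GO | queues: N=0 E=0 S=0 W=0

N: empty
E: empty
S: empty
W: empty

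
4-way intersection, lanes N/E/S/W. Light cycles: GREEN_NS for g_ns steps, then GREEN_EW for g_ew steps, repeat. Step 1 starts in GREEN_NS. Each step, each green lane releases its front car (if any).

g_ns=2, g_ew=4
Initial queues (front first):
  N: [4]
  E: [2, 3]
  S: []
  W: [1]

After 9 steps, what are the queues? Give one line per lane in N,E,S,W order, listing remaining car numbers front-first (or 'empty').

Step 1 [NS]: N:car4-GO,E:wait,S:empty,W:wait | queues: N=0 E=2 S=0 W=1
Step 2 [NS]: N:empty,E:wait,S:empty,W:wait | queues: N=0 E=2 S=0 W=1
Step 3 [EW]: N:wait,E:car2-GO,S:wait,W:car1-GO | queues: N=0 E=1 S=0 W=0
Step 4 [EW]: N:wait,E:car3-GO,S:wait,W:empty | queues: N=0 E=0 S=0 W=0

N: empty
E: empty
S: empty
W: empty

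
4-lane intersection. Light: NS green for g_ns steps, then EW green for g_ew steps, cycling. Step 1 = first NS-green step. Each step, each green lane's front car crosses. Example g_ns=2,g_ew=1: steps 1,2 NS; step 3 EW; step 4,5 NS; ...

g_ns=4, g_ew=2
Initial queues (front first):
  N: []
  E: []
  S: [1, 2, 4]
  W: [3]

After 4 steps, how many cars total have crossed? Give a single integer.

Step 1 [NS]: N:empty,E:wait,S:car1-GO,W:wait | queues: N=0 E=0 S=2 W=1
Step 2 [NS]: N:empty,E:wait,S:car2-GO,W:wait | queues: N=0 E=0 S=1 W=1
Step 3 [NS]: N:empty,E:wait,S:car4-GO,W:wait | queues: N=0 E=0 S=0 W=1
Step 4 [NS]: N:empty,E:wait,S:empty,W:wait | queues: N=0 E=0 S=0 W=1
Cars crossed by step 4: 3

Answer: 3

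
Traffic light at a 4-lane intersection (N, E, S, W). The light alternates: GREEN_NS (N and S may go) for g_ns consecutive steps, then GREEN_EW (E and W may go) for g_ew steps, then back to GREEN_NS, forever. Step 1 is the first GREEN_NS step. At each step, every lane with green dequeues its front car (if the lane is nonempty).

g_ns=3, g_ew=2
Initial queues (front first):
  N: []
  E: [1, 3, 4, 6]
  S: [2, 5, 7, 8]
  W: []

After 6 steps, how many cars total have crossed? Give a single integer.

Answer: 6

Derivation:
Step 1 [NS]: N:empty,E:wait,S:car2-GO,W:wait | queues: N=0 E=4 S=3 W=0
Step 2 [NS]: N:empty,E:wait,S:car5-GO,W:wait | queues: N=0 E=4 S=2 W=0
Step 3 [NS]: N:empty,E:wait,S:car7-GO,W:wait | queues: N=0 E=4 S=1 W=0
Step 4 [EW]: N:wait,E:car1-GO,S:wait,W:empty | queues: N=0 E=3 S=1 W=0
Step 5 [EW]: N:wait,E:car3-GO,S:wait,W:empty | queues: N=0 E=2 S=1 W=0
Step 6 [NS]: N:empty,E:wait,S:car8-GO,W:wait | queues: N=0 E=2 S=0 W=0
Cars crossed by step 6: 6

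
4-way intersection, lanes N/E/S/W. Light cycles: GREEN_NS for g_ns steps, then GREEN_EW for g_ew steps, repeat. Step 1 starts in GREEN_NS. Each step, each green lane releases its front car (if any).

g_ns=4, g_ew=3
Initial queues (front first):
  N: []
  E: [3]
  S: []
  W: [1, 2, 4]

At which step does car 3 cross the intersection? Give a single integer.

Step 1 [NS]: N:empty,E:wait,S:empty,W:wait | queues: N=0 E=1 S=0 W=3
Step 2 [NS]: N:empty,E:wait,S:empty,W:wait | queues: N=0 E=1 S=0 W=3
Step 3 [NS]: N:empty,E:wait,S:empty,W:wait | queues: N=0 E=1 S=0 W=3
Step 4 [NS]: N:empty,E:wait,S:empty,W:wait | queues: N=0 E=1 S=0 W=3
Step 5 [EW]: N:wait,E:car3-GO,S:wait,W:car1-GO | queues: N=0 E=0 S=0 W=2
Step 6 [EW]: N:wait,E:empty,S:wait,W:car2-GO | queues: N=0 E=0 S=0 W=1
Step 7 [EW]: N:wait,E:empty,S:wait,W:car4-GO | queues: N=0 E=0 S=0 W=0
Car 3 crosses at step 5

5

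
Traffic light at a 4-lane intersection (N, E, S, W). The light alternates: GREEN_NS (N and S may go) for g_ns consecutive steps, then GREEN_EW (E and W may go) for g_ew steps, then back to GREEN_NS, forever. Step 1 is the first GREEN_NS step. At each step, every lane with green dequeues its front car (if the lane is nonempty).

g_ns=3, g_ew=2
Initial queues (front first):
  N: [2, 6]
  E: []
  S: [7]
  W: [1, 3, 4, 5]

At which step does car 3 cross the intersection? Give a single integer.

Step 1 [NS]: N:car2-GO,E:wait,S:car7-GO,W:wait | queues: N=1 E=0 S=0 W=4
Step 2 [NS]: N:car6-GO,E:wait,S:empty,W:wait | queues: N=0 E=0 S=0 W=4
Step 3 [NS]: N:empty,E:wait,S:empty,W:wait | queues: N=0 E=0 S=0 W=4
Step 4 [EW]: N:wait,E:empty,S:wait,W:car1-GO | queues: N=0 E=0 S=0 W=3
Step 5 [EW]: N:wait,E:empty,S:wait,W:car3-GO | queues: N=0 E=0 S=0 W=2
Step 6 [NS]: N:empty,E:wait,S:empty,W:wait | queues: N=0 E=0 S=0 W=2
Step 7 [NS]: N:empty,E:wait,S:empty,W:wait | queues: N=0 E=0 S=0 W=2
Step 8 [NS]: N:empty,E:wait,S:empty,W:wait | queues: N=0 E=0 S=0 W=2
Step 9 [EW]: N:wait,E:empty,S:wait,W:car4-GO | queues: N=0 E=0 S=0 W=1
Step 10 [EW]: N:wait,E:empty,S:wait,W:car5-GO | queues: N=0 E=0 S=0 W=0
Car 3 crosses at step 5

5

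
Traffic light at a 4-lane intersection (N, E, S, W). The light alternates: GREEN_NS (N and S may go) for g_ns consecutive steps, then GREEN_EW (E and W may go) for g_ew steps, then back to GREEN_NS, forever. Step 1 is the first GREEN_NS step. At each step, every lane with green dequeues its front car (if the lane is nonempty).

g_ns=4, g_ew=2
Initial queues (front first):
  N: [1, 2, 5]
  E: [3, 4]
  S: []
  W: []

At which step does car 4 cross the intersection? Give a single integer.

Step 1 [NS]: N:car1-GO,E:wait,S:empty,W:wait | queues: N=2 E=2 S=0 W=0
Step 2 [NS]: N:car2-GO,E:wait,S:empty,W:wait | queues: N=1 E=2 S=0 W=0
Step 3 [NS]: N:car5-GO,E:wait,S:empty,W:wait | queues: N=0 E=2 S=0 W=0
Step 4 [NS]: N:empty,E:wait,S:empty,W:wait | queues: N=0 E=2 S=0 W=0
Step 5 [EW]: N:wait,E:car3-GO,S:wait,W:empty | queues: N=0 E=1 S=0 W=0
Step 6 [EW]: N:wait,E:car4-GO,S:wait,W:empty | queues: N=0 E=0 S=0 W=0
Car 4 crosses at step 6

6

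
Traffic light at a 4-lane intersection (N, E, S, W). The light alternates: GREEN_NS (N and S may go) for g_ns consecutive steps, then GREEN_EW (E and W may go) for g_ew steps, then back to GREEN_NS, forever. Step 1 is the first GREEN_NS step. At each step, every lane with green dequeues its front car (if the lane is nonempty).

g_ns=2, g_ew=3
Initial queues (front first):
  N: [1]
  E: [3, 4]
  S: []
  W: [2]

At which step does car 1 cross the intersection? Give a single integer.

Step 1 [NS]: N:car1-GO,E:wait,S:empty,W:wait | queues: N=0 E=2 S=0 W=1
Step 2 [NS]: N:empty,E:wait,S:empty,W:wait | queues: N=0 E=2 S=0 W=1
Step 3 [EW]: N:wait,E:car3-GO,S:wait,W:car2-GO | queues: N=0 E=1 S=0 W=0
Step 4 [EW]: N:wait,E:car4-GO,S:wait,W:empty | queues: N=0 E=0 S=0 W=0
Car 1 crosses at step 1

1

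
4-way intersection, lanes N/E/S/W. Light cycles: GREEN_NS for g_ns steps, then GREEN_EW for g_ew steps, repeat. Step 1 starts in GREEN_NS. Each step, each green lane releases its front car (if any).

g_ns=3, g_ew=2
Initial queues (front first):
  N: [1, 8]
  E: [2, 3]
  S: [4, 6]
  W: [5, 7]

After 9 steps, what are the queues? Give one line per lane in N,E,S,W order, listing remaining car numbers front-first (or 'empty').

Step 1 [NS]: N:car1-GO,E:wait,S:car4-GO,W:wait | queues: N=1 E=2 S=1 W=2
Step 2 [NS]: N:car8-GO,E:wait,S:car6-GO,W:wait | queues: N=0 E=2 S=0 W=2
Step 3 [NS]: N:empty,E:wait,S:empty,W:wait | queues: N=0 E=2 S=0 W=2
Step 4 [EW]: N:wait,E:car2-GO,S:wait,W:car5-GO | queues: N=0 E=1 S=0 W=1
Step 5 [EW]: N:wait,E:car3-GO,S:wait,W:car7-GO | queues: N=0 E=0 S=0 W=0

N: empty
E: empty
S: empty
W: empty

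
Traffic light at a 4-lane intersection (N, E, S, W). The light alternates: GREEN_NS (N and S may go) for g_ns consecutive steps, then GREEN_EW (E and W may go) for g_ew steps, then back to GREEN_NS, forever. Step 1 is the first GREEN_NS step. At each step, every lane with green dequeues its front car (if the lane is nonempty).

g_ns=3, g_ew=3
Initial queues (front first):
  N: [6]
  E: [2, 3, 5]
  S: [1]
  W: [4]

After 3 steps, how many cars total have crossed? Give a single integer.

Step 1 [NS]: N:car6-GO,E:wait,S:car1-GO,W:wait | queues: N=0 E=3 S=0 W=1
Step 2 [NS]: N:empty,E:wait,S:empty,W:wait | queues: N=0 E=3 S=0 W=1
Step 3 [NS]: N:empty,E:wait,S:empty,W:wait | queues: N=0 E=3 S=0 W=1
Cars crossed by step 3: 2

Answer: 2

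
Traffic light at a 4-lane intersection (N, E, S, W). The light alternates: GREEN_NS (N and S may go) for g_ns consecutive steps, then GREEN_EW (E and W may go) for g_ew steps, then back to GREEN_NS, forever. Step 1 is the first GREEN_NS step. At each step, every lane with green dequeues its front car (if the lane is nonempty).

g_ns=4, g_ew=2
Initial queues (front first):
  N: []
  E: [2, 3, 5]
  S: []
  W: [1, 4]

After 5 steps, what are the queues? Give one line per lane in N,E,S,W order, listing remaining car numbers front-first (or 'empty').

Step 1 [NS]: N:empty,E:wait,S:empty,W:wait | queues: N=0 E=3 S=0 W=2
Step 2 [NS]: N:empty,E:wait,S:empty,W:wait | queues: N=0 E=3 S=0 W=2
Step 3 [NS]: N:empty,E:wait,S:empty,W:wait | queues: N=0 E=3 S=0 W=2
Step 4 [NS]: N:empty,E:wait,S:empty,W:wait | queues: N=0 E=3 S=0 W=2
Step 5 [EW]: N:wait,E:car2-GO,S:wait,W:car1-GO | queues: N=0 E=2 S=0 W=1

N: empty
E: 3 5
S: empty
W: 4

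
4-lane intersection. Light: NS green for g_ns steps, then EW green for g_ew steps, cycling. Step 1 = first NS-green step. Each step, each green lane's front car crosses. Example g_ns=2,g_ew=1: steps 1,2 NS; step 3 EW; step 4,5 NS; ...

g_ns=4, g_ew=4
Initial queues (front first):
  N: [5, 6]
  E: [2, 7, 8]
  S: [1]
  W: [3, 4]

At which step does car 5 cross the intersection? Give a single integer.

Step 1 [NS]: N:car5-GO,E:wait,S:car1-GO,W:wait | queues: N=1 E=3 S=0 W=2
Step 2 [NS]: N:car6-GO,E:wait,S:empty,W:wait | queues: N=0 E=3 S=0 W=2
Step 3 [NS]: N:empty,E:wait,S:empty,W:wait | queues: N=0 E=3 S=0 W=2
Step 4 [NS]: N:empty,E:wait,S:empty,W:wait | queues: N=0 E=3 S=0 W=2
Step 5 [EW]: N:wait,E:car2-GO,S:wait,W:car3-GO | queues: N=0 E=2 S=0 W=1
Step 6 [EW]: N:wait,E:car7-GO,S:wait,W:car4-GO | queues: N=0 E=1 S=0 W=0
Step 7 [EW]: N:wait,E:car8-GO,S:wait,W:empty | queues: N=0 E=0 S=0 W=0
Car 5 crosses at step 1

1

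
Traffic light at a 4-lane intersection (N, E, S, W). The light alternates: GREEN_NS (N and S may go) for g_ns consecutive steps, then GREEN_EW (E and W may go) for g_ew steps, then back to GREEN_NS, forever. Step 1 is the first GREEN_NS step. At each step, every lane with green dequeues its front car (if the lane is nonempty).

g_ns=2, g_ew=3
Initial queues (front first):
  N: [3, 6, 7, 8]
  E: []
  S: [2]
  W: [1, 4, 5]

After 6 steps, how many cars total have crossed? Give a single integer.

Answer: 7

Derivation:
Step 1 [NS]: N:car3-GO,E:wait,S:car2-GO,W:wait | queues: N=3 E=0 S=0 W=3
Step 2 [NS]: N:car6-GO,E:wait,S:empty,W:wait | queues: N=2 E=0 S=0 W=3
Step 3 [EW]: N:wait,E:empty,S:wait,W:car1-GO | queues: N=2 E=0 S=0 W=2
Step 4 [EW]: N:wait,E:empty,S:wait,W:car4-GO | queues: N=2 E=0 S=0 W=1
Step 5 [EW]: N:wait,E:empty,S:wait,W:car5-GO | queues: N=2 E=0 S=0 W=0
Step 6 [NS]: N:car7-GO,E:wait,S:empty,W:wait | queues: N=1 E=0 S=0 W=0
Cars crossed by step 6: 7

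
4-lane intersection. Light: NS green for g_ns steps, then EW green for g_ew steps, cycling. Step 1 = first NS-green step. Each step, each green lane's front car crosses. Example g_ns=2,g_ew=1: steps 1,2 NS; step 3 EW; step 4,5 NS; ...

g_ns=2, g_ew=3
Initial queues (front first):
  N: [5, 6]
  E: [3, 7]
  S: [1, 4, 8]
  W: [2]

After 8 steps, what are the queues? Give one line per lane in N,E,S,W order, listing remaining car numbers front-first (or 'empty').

Step 1 [NS]: N:car5-GO,E:wait,S:car1-GO,W:wait | queues: N=1 E=2 S=2 W=1
Step 2 [NS]: N:car6-GO,E:wait,S:car4-GO,W:wait | queues: N=0 E=2 S=1 W=1
Step 3 [EW]: N:wait,E:car3-GO,S:wait,W:car2-GO | queues: N=0 E=1 S=1 W=0
Step 4 [EW]: N:wait,E:car7-GO,S:wait,W:empty | queues: N=0 E=0 S=1 W=0
Step 5 [EW]: N:wait,E:empty,S:wait,W:empty | queues: N=0 E=0 S=1 W=0
Step 6 [NS]: N:empty,E:wait,S:car8-GO,W:wait | queues: N=0 E=0 S=0 W=0

N: empty
E: empty
S: empty
W: empty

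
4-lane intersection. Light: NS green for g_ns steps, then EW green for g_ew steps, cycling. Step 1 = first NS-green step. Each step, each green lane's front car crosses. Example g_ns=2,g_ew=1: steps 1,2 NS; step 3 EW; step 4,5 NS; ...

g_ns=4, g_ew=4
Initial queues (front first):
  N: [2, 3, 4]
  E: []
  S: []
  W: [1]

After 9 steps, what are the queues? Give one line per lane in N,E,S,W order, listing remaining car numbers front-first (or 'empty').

Step 1 [NS]: N:car2-GO,E:wait,S:empty,W:wait | queues: N=2 E=0 S=0 W=1
Step 2 [NS]: N:car3-GO,E:wait,S:empty,W:wait | queues: N=1 E=0 S=0 W=1
Step 3 [NS]: N:car4-GO,E:wait,S:empty,W:wait | queues: N=0 E=0 S=0 W=1
Step 4 [NS]: N:empty,E:wait,S:empty,W:wait | queues: N=0 E=0 S=0 W=1
Step 5 [EW]: N:wait,E:empty,S:wait,W:car1-GO | queues: N=0 E=0 S=0 W=0

N: empty
E: empty
S: empty
W: empty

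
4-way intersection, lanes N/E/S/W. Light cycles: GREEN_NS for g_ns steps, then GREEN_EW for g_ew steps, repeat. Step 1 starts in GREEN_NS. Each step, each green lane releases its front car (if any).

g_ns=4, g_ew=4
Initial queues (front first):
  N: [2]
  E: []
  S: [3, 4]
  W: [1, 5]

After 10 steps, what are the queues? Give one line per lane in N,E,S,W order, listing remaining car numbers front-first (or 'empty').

Step 1 [NS]: N:car2-GO,E:wait,S:car3-GO,W:wait | queues: N=0 E=0 S=1 W=2
Step 2 [NS]: N:empty,E:wait,S:car4-GO,W:wait | queues: N=0 E=0 S=0 W=2
Step 3 [NS]: N:empty,E:wait,S:empty,W:wait | queues: N=0 E=0 S=0 W=2
Step 4 [NS]: N:empty,E:wait,S:empty,W:wait | queues: N=0 E=0 S=0 W=2
Step 5 [EW]: N:wait,E:empty,S:wait,W:car1-GO | queues: N=0 E=0 S=0 W=1
Step 6 [EW]: N:wait,E:empty,S:wait,W:car5-GO | queues: N=0 E=0 S=0 W=0

N: empty
E: empty
S: empty
W: empty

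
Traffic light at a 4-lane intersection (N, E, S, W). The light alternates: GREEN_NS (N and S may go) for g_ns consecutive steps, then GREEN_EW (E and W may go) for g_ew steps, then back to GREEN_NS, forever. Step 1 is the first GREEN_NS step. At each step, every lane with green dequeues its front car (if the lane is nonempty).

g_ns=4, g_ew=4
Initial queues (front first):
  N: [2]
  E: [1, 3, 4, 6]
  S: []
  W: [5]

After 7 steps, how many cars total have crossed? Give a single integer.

Step 1 [NS]: N:car2-GO,E:wait,S:empty,W:wait | queues: N=0 E=4 S=0 W=1
Step 2 [NS]: N:empty,E:wait,S:empty,W:wait | queues: N=0 E=4 S=0 W=1
Step 3 [NS]: N:empty,E:wait,S:empty,W:wait | queues: N=0 E=4 S=0 W=1
Step 4 [NS]: N:empty,E:wait,S:empty,W:wait | queues: N=0 E=4 S=0 W=1
Step 5 [EW]: N:wait,E:car1-GO,S:wait,W:car5-GO | queues: N=0 E=3 S=0 W=0
Step 6 [EW]: N:wait,E:car3-GO,S:wait,W:empty | queues: N=0 E=2 S=0 W=0
Step 7 [EW]: N:wait,E:car4-GO,S:wait,W:empty | queues: N=0 E=1 S=0 W=0
Cars crossed by step 7: 5

Answer: 5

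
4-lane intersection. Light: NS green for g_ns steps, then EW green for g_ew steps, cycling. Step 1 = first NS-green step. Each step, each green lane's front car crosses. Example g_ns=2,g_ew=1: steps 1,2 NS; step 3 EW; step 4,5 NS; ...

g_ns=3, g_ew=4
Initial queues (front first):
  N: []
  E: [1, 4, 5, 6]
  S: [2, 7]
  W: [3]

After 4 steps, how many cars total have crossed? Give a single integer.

Answer: 4

Derivation:
Step 1 [NS]: N:empty,E:wait,S:car2-GO,W:wait | queues: N=0 E=4 S=1 W=1
Step 2 [NS]: N:empty,E:wait,S:car7-GO,W:wait | queues: N=0 E=4 S=0 W=1
Step 3 [NS]: N:empty,E:wait,S:empty,W:wait | queues: N=0 E=4 S=0 W=1
Step 4 [EW]: N:wait,E:car1-GO,S:wait,W:car3-GO | queues: N=0 E=3 S=0 W=0
Cars crossed by step 4: 4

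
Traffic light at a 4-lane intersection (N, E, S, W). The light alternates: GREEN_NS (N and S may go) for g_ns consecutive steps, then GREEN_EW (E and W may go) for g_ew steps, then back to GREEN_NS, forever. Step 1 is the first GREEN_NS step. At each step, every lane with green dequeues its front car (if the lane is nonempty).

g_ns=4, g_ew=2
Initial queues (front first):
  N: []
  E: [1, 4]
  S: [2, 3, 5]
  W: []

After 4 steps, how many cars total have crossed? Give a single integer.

Answer: 3

Derivation:
Step 1 [NS]: N:empty,E:wait,S:car2-GO,W:wait | queues: N=0 E=2 S=2 W=0
Step 2 [NS]: N:empty,E:wait,S:car3-GO,W:wait | queues: N=0 E=2 S=1 W=0
Step 3 [NS]: N:empty,E:wait,S:car5-GO,W:wait | queues: N=0 E=2 S=0 W=0
Step 4 [NS]: N:empty,E:wait,S:empty,W:wait | queues: N=0 E=2 S=0 W=0
Cars crossed by step 4: 3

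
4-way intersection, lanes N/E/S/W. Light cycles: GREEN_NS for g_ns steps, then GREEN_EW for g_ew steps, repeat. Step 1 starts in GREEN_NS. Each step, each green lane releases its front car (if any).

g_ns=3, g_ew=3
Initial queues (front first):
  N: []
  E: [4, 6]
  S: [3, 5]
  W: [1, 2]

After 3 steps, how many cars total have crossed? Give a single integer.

Step 1 [NS]: N:empty,E:wait,S:car3-GO,W:wait | queues: N=0 E=2 S=1 W=2
Step 2 [NS]: N:empty,E:wait,S:car5-GO,W:wait | queues: N=0 E=2 S=0 W=2
Step 3 [NS]: N:empty,E:wait,S:empty,W:wait | queues: N=0 E=2 S=0 W=2
Cars crossed by step 3: 2

Answer: 2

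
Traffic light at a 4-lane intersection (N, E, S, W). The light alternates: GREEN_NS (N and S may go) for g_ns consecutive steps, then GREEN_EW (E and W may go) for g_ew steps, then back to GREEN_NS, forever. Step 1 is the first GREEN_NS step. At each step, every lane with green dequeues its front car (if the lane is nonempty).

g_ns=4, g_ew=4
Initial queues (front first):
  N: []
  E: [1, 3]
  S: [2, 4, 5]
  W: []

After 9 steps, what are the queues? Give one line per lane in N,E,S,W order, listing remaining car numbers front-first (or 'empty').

Step 1 [NS]: N:empty,E:wait,S:car2-GO,W:wait | queues: N=0 E=2 S=2 W=0
Step 2 [NS]: N:empty,E:wait,S:car4-GO,W:wait | queues: N=0 E=2 S=1 W=0
Step 3 [NS]: N:empty,E:wait,S:car5-GO,W:wait | queues: N=0 E=2 S=0 W=0
Step 4 [NS]: N:empty,E:wait,S:empty,W:wait | queues: N=0 E=2 S=0 W=0
Step 5 [EW]: N:wait,E:car1-GO,S:wait,W:empty | queues: N=0 E=1 S=0 W=0
Step 6 [EW]: N:wait,E:car3-GO,S:wait,W:empty | queues: N=0 E=0 S=0 W=0

N: empty
E: empty
S: empty
W: empty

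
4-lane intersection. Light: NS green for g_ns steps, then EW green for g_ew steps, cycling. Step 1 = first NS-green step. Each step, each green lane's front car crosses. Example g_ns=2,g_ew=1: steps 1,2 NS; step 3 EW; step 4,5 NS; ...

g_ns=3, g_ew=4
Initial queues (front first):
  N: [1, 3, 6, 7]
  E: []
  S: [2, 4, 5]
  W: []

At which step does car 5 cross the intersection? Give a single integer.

Step 1 [NS]: N:car1-GO,E:wait,S:car2-GO,W:wait | queues: N=3 E=0 S=2 W=0
Step 2 [NS]: N:car3-GO,E:wait,S:car4-GO,W:wait | queues: N=2 E=0 S=1 W=0
Step 3 [NS]: N:car6-GO,E:wait,S:car5-GO,W:wait | queues: N=1 E=0 S=0 W=0
Step 4 [EW]: N:wait,E:empty,S:wait,W:empty | queues: N=1 E=0 S=0 W=0
Step 5 [EW]: N:wait,E:empty,S:wait,W:empty | queues: N=1 E=0 S=0 W=0
Step 6 [EW]: N:wait,E:empty,S:wait,W:empty | queues: N=1 E=0 S=0 W=0
Step 7 [EW]: N:wait,E:empty,S:wait,W:empty | queues: N=1 E=0 S=0 W=0
Step 8 [NS]: N:car7-GO,E:wait,S:empty,W:wait | queues: N=0 E=0 S=0 W=0
Car 5 crosses at step 3

3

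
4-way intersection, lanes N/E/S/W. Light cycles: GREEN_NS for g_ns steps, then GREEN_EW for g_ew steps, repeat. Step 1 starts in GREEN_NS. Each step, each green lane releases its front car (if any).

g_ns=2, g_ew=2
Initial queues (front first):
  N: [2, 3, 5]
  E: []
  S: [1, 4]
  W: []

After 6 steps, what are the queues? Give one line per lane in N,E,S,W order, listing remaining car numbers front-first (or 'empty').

Step 1 [NS]: N:car2-GO,E:wait,S:car1-GO,W:wait | queues: N=2 E=0 S=1 W=0
Step 2 [NS]: N:car3-GO,E:wait,S:car4-GO,W:wait | queues: N=1 E=0 S=0 W=0
Step 3 [EW]: N:wait,E:empty,S:wait,W:empty | queues: N=1 E=0 S=0 W=0
Step 4 [EW]: N:wait,E:empty,S:wait,W:empty | queues: N=1 E=0 S=0 W=0
Step 5 [NS]: N:car5-GO,E:wait,S:empty,W:wait | queues: N=0 E=0 S=0 W=0

N: empty
E: empty
S: empty
W: empty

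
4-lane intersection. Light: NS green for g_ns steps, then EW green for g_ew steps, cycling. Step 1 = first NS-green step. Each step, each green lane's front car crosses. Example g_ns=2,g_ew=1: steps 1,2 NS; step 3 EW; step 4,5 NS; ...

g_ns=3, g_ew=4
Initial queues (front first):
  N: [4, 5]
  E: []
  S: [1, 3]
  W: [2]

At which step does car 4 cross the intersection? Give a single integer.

Step 1 [NS]: N:car4-GO,E:wait,S:car1-GO,W:wait | queues: N=1 E=0 S=1 W=1
Step 2 [NS]: N:car5-GO,E:wait,S:car3-GO,W:wait | queues: N=0 E=0 S=0 W=1
Step 3 [NS]: N:empty,E:wait,S:empty,W:wait | queues: N=0 E=0 S=0 W=1
Step 4 [EW]: N:wait,E:empty,S:wait,W:car2-GO | queues: N=0 E=0 S=0 W=0
Car 4 crosses at step 1

1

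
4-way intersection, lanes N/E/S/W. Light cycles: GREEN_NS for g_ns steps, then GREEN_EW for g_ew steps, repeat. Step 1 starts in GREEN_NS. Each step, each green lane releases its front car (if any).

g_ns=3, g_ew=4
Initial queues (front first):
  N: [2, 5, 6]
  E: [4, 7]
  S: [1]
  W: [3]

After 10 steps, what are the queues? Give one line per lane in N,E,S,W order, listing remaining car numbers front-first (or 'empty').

Step 1 [NS]: N:car2-GO,E:wait,S:car1-GO,W:wait | queues: N=2 E=2 S=0 W=1
Step 2 [NS]: N:car5-GO,E:wait,S:empty,W:wait | queues: N=1 E=2 S=0 W=1
Step 3 [NS]: N:car6-GO,E:wait,S:empty,W:wait | queues: N=0 E=2 S=0 W=1
Step 4 [EW]: N:wait,E:car4-GO,S:wait,W:car3-GO | queues: N=0 E=1 S=0 W=0
Step 5 [EW]: N:wait,E:car7-GO,S:wait,W:empty | queues: N=0 E=0 S=0 W=0

N: empty
E: empty
S: empty
W: empty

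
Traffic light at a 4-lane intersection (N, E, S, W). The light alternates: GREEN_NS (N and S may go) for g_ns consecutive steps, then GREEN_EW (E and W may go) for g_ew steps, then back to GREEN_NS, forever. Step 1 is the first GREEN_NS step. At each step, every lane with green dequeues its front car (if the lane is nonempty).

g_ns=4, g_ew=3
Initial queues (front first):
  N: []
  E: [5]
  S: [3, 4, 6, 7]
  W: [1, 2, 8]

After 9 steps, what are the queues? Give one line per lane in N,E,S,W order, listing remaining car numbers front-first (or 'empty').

Step 1 [NS]: N:empty,E:wait,S:car3-GO,W:wait | queues: N=0 E=1 S=3 W=3
Step 2 [NS]: N:empty,E:wait,S:car4-GO,W:wait | queues: N=0 E=1 S=2 W=3
Step 3 [NS]: N:empty,E:wait,S:car6-GO,W:wait | queues: N=0 E=1 S=1 W=3
Step 4 [NS]: N:empty,E:wait,S:car7-GO,W:wait | queues: N=0 E=1 S=0 W=3
Step 5 [EW]: N:wait,E:car5-GO,S:wait,W:car1-GO | queues: N=0 E=0 S=0 W=2
Step 6 [EW]: N:wait,E:empty,S:wait,W:car2-GO | queues: N=0 E=0 S=0 W=1
Step 7 [EW]: N:wait,E:empty,S:wait,W:car8-GO | queues: N=0 E=0 S=0 W=0

N: empty
E: empty
S: empty
W: empty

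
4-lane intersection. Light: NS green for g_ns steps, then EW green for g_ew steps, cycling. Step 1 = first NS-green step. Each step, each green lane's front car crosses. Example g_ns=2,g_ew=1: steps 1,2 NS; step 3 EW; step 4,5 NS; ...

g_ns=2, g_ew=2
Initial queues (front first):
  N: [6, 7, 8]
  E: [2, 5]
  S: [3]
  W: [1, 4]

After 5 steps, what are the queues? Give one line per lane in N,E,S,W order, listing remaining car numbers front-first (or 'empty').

Step 1 [NS]: N:car6-GO,E:wait,S:car3-GO,W:wait | queues: N=2 E=2 S=0 W=2
Step 2 [NS]: N:car7-GO,E:wait,S:empty,W:wait | queues: N=1 E=2 S=0 W=2
Step 3 [EW]: N:wait,E:car2-GO,S:wait,W:car1-GO | queues: N=1 E=1 S=0 W=1
Step 4 [EW]: N:wait,E:car5-GO,S:wait,W:car4-GO | queues: N=1 E=0 S=0 W=0
Step 5 [NS]: N:car8-GO,E:wait,S:empty,W:wait | queues: N=0 E=0 S=0 W=0

N: empty
E: empty
S: empty
W: empty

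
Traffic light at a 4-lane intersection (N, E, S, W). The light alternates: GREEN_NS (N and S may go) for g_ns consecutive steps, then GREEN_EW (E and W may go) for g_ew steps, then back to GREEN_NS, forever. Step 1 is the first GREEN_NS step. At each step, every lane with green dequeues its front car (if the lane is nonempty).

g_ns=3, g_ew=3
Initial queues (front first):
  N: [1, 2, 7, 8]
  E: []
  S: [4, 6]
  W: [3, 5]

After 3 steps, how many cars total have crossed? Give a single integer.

Answer: 5

Derivation:
Step 1 [NS]: N:car1-GO,E:wait,S:car4-GO,W:wait | queues: N=3 E=0 S=1 W=2
Step 2 [NS]: N:car2-GO,E:wait,S:car6-GO,W:wait | queues: N=2 E=0 S=0 W=2
Step 3 [NS]: N:car7-GO,E:wait,S:empty,W:wait | queues: N=1 E=0 S=0 W=2
Cars crossed by step 3: 5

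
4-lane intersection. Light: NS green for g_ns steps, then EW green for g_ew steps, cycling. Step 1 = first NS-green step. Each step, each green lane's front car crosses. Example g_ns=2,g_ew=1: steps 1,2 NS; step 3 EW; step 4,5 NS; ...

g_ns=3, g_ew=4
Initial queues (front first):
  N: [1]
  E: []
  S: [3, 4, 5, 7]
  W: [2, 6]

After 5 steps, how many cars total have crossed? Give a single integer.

Step 1 [NS]: N:car1-GO,E:wait,S:car3-GO,W:wait | queues: N=0 E=0 S=3 W=2
Step 2 [NS]: N:empty,E:wait,S:car4-GO,W:wait | queues: N=0 E=0 S=2 W=2
Step 3 [NS]: N:empty,E:wait,S:car5-GO,W:wait | queues: N=0 E=0 S=1 W=2
Step 4 [EW]: N:wait,E:empty,S:wait,W:car2-GO | queues: N=0 E=0 S=1 W=1
Step 5 [EW]: N:wait,E:empty,S:wait,W:car6-GO | queues: N=0 E=0 S=1 W=0
Cars crossed by step 5: 6

Answer: 6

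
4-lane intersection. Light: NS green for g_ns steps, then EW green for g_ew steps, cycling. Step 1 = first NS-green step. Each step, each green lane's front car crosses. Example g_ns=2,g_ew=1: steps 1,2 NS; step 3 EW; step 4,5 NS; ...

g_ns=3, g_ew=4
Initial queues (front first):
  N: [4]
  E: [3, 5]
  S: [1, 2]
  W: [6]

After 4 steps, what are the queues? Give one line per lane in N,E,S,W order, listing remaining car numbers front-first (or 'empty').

Step 1 [NS]: N:car4-GO,E:wait,S:car1-GO,W:wait | queues: N=0 E=2 S=1 W=1
Step 2 [NS]: N:empty,E:wait,S:car2-GO,W:wait | queues: N=0 E=2 S=0 W=1
Step 3 [NS]: N:empty,E:wait,S:empty,W:wait | queues: N=0 E=2 S=0 W=1
Step 4 [EW]: N:wait,E:car3-GO,S:wait,W:car6-GO | queues: N=0 E=1 S=0 W=0

N: empty
E: 5
S: empty
W: empty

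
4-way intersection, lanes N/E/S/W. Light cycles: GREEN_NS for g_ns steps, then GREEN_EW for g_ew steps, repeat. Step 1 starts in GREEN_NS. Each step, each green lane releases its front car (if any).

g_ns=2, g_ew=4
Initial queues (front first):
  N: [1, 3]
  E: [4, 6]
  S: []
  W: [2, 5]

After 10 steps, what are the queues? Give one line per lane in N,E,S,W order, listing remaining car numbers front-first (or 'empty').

Step 1 [NS]: N:car1-GO,E:wait,S:empty,W:wait | queues: N=1 E=2 S=0 W=2
Step 2 [NS]: N:car3-GO,E:wait,S:empty,W:wait | queues: N=0 E=2 S=0 W=2
Step 3 [EW]: N:wait,E:car4-GO,S:wait,W:car2-GO | queues: N=0 E=1 S=0 W=1
Step 4 [EW]: N:wait,E:car6-GO,S:wait,W:car5-GO | queues: N=0 E=0 S=0 W=0

N: empty
E: empty
S: empty
W: empty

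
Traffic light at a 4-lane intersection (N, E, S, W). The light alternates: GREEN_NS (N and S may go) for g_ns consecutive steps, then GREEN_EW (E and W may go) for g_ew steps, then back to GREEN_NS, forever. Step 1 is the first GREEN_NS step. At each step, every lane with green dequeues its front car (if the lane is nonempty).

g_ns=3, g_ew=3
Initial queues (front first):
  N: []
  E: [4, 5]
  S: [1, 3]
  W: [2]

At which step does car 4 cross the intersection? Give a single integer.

Step 1 [NS]: N:empty,E:wait,S:car1-GO,W:wait | queues: N=0 E=2 S=1 W=1
Step 2 [NS]: N:empty,E:wait,S:car3-GO,W:wait | queues: N=0 E=2 S=0 W=1
Step 3 [NS]: N:empty,E:wait,S:empty,W:wait | queues: N=0 E=2 S=0 W=1
Step 4 [EW]: N:wait,E:car4-GO,S:wait,W:car2-GO | queues: N=0 E=1 S=0 W=0
Step 5 [EW]: N:wait,E:car5-GO,S:wait,W:empty | queues: N=0 E=0 S=0 W=0
Car 4 crosses at step 4

4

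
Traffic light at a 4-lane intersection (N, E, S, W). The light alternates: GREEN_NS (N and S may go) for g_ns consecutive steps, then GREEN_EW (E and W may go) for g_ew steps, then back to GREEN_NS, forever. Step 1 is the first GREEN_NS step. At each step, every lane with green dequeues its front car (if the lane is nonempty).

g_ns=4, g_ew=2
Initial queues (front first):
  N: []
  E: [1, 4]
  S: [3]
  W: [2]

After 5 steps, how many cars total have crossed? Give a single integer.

Answer: 3

Derivation:
Step 1 [NS]: N:empty,E:wait,S:car3-GO,W:wait | queues: N=0 E=2 S=0 W=1
Step 2 [NS]: N:empty,E:wait,S:empty,W:wait | queues: N=0 E=2 S=0 W=1
Step 3 [NS]: N:empty,E:wait,S:empty,W:wait | queues: N=0 E=2 S=0 W=1
Step 4 [NS]: N:empty,E:wait,S:empty,W:wait | queues: N=0 E=2 S=0 W=1
Step 5 [EW]: N:wait,E:car1-GO,S:wait,W:car2-GO | queues: N=0 E=1 S=0 W=0
Cars crossed by step 5: 3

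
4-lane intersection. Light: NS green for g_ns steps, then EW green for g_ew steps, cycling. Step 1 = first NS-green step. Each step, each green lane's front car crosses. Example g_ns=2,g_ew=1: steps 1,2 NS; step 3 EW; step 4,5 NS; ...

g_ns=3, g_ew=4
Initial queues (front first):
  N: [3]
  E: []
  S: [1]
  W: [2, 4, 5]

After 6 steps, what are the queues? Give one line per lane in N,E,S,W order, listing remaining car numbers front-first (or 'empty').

Step 1 [NS]: N:car3-GO,E:wait,S:car1-GO,W:wait | queues: N=0 E=0 S=0 W=3
Step 2 [NS]: N:empty,E:wait,S:empty,W:wait | queues: N=0 E=0 S=0 W=3
Step 3 [NS]: N:empty,E:wait,S:empty,W:wait | queues: N=0 E=0 S=0 W=3
Step 4 [EW]: N:wait,E:empty,S:wait,W:car2-GO | queues: N=0 E=0 S=0 W=2
Step 5 [EW]: N:wait,E:empty,S:wait,W:car4-GO | queues: N=0 E=0 S=0 W=1
Step 6 [EW]: N:wait,E:empty,S:wait,W:car5-GO | queues: N=0 E=0 S=0 W=0

N: empty
E: empty
S: empty
W: empty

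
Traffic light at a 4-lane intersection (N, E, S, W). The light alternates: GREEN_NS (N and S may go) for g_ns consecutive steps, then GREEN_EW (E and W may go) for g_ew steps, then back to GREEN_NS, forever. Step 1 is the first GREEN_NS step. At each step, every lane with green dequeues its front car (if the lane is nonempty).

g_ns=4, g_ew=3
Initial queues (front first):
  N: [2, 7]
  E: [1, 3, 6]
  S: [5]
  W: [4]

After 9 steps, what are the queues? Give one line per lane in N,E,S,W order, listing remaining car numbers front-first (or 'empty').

Step 1 [NS]: N:car2-GO,E:wait,S:car5-GO,W:wait | queues: N=1 E=3 S=0 W=1
Step 2 [NS]: N:car7-GO,E:wait,S:empty,W:wait | queues: N=0 E=3 S=0 W=1
Step 3 [NS]: N:empty,E:wait,S:empty,W:wait | queues: N=0 E=3 S=0 W=1
Step 4 [NS]: N:empty,E:wait,S:empty,W:wait | queues: N=0 E=3 S=0 W=1
Step 5 [EW]: N:wait,E:car1-GO,S:wait,W:car4-GO | queues: N=0 E=2 S=0 W=0
Step 6 [EW]: N:wait,E:car3-GO,S:wait,W:empty | queues: N=0 E=1 S=0 W=0
Step 7 [EW]: N:wait,E:car6-GO,S:wait,W:empty | queues: N=0 E=0 S=0 W=0

N: empty
E: empty
S: empty
W: empty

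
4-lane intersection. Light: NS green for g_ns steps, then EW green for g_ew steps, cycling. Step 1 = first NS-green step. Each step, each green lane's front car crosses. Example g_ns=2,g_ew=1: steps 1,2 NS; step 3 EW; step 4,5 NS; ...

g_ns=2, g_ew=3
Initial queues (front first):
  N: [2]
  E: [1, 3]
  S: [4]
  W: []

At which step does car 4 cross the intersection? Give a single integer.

Step 1 [NS]: N:car2-GO,E:wait,S:car4-GO,W:wait | queues: N=0 E=2 S=0 W=0
Step 2 [NS]: N:empty,E:wait,S:empty,W:wait | queues: N=0 E=2 S=0 W=0
Step 3 [EW]: N:wait,E:car1-GO,S:wait,W:empty | queues: N=0 E=1 S=0 W=0
Step 4 [EW]: N:wait,E:car3-GO,S:wait,W:empty | queues: N=0 E=0 S=0 W=0
Car 4 crosses at step 1

1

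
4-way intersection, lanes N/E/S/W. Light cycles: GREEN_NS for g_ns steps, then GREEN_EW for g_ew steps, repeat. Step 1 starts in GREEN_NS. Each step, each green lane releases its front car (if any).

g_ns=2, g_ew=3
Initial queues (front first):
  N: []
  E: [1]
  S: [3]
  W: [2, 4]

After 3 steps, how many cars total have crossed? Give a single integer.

Step 1 [NS]: N:empty,E:wait,S:car3-GO,W:wait | queues: N=0 E=1 S=0 W=2
Step 2 [NS]: N:empty,E:wait,S:empty,W:wait | queues: N=0 E=1 S=0 W=2
Step 3 [EW]: N:wait,E:car1-GO,S:wait,W:car2-GO | queues: N=0 E=0 S=0 W=1
Cars crossed by step 3: 3

Answer: 3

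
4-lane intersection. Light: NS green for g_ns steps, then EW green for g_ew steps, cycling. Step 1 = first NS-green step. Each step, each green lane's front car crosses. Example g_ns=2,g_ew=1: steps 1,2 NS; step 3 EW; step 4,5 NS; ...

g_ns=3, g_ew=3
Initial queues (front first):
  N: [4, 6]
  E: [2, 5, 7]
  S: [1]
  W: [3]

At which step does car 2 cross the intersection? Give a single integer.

Step 1 [NS]: N:car4-GO,E:wait,S:car1-GO,W:wait | queues: N=1 E=3 S=0 W=1
Step 2 [NS]: N:car6-GO,E:wait,S:empty,W:wait | queues: N=0 E=3 S=0 W=1
Step 3 [NS]: N:empty,E:wait,S:empty,W:wait | queues: N=0 E=3 S=0 W=1
Step 4 [EW]: N:wait,E:car2-GO,S:wait,W:car3-GO | queues: N=0 E=2 S=0 W=0
Step 5 [EW]: N:wait,E:car5-GO,S:wait,W:empty | queues: N=0 E=1 S=0 W=0
Step 6 [EW]: N:wait,E:car7-GO,S:wait,W:empty | queues: N=0 E=0 S=0 W=0
Car 2 crosses at step 4

4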